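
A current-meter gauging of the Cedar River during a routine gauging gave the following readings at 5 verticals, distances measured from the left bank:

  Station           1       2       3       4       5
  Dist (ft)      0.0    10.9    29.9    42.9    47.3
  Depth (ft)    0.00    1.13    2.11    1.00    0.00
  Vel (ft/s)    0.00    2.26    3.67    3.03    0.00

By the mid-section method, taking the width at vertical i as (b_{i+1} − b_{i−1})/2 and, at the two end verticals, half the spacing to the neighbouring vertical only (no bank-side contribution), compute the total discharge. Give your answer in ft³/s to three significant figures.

w_2 = (29.9 − 0.0)/2 = 14.95 ft; q_2 = 2.26 × 1.13 × 14.95 = 38.18 ft³/s
w_3 = (42.9 − 10.9)/2 = 16 ft; q_3 = 3.67 × 2.11 × 16 = 123.9 ft³/s
w_4 = (47.3 − 29.9)/2 = 8.7 ft; q_4 = 3.03 × 1.00 × 8.7 = 26.36 ft³/s
Stations 1, 5 contribute zero (depth or velocity is 0).
Q = Σ qᵢ = 188.4 ft³/s

188 ft³/s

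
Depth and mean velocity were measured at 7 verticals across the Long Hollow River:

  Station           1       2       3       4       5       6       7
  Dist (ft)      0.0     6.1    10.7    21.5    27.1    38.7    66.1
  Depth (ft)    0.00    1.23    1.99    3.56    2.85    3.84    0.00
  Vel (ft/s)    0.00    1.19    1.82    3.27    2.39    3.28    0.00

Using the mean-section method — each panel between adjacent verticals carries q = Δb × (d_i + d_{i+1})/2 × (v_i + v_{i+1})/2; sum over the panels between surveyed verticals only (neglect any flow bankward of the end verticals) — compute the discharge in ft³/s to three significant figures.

337 ft³/s

Panel 1-2: Δb = 6.1 ft, d̄ = (0.00+1.23)/2 = 0.615, v̄ = (0.00+1.19)/2 = 0.595 → q = 6.1×0.615×0.595 = 2.232 ft³/s
Panel 2-3: Δb = 4.6 ft, d̄ = (1.23+1.99)/2 = 1.61, v̄ = (1.19+1.82)/2 = 1.505 → q = 4.6×1.61×1.505 = 11.15 ft³/s
Panel 3-4: Δb = 10.8 ft, d̄ = (1.99+3.56)/2 = 2.775, v̄ = (1.82+3.27)/2 = 2.545 → q = 10.8×2.775×2.545 = 76.27 ft³/s
Panel 4-5: Δb = 5.6 ft, d̄ = (3.56+2.85)/2 = 3.205, v̄ = (3.27+2.39)/2 = 2.83 → q = 5.6×3.205×2.83 = 50.79 ft³/s
Panel 5-6: Δb = 11.6 ft, d̄ = (2.85+3.84)/2 = 3.345, v̄ = (2.39+3.28)/2 = 2.835 → q = 11.6×3.345×2.835 = 110.0 ft³/s
Panel 6-7: Δb = 27.4 ft, d̄ = (3.84+0.00)/2 = 1.92, v̄ = (3.28+0.00)/2 = 1.64 → q = 27.4×1.92×1.64 = 86.28 ft³/s
Q = Σ q = 336.7 ft³/s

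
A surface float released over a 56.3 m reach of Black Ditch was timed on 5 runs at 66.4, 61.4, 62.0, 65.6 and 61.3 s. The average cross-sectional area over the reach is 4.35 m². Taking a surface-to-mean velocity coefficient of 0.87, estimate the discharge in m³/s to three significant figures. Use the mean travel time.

3.36 m³/s

t̄ = (66.4 + 61.4 + 62.0 + 65.6 + 61.3) / 5 = 63.34 s
v_surface = L / t̄ = 56.3 / 63.34 = 0.8889 m/s
v_mean = 0.87 × 0.8889 = 0.7733 m/s
Q = A × v_mean = 4.35 × 0.7733 = 3.364 m³/s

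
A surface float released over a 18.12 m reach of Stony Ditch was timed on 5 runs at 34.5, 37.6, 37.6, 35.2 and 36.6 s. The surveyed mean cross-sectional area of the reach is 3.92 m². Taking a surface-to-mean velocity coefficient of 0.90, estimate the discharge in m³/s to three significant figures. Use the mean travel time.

1.76 m³/s

t̄ = (34.5 + 37.6 + 37.6 + 35.2 + 36.6) / 5 = 36.3 s
v_surface = L / t̄ = 18.12 / 36.3 = 0.4992 m/s
v_mean = 0.90 × 0.4992 = 0.4493 m/s
Q = A × v_mean = 3.92 × 0.4493 = 1.761 m³/s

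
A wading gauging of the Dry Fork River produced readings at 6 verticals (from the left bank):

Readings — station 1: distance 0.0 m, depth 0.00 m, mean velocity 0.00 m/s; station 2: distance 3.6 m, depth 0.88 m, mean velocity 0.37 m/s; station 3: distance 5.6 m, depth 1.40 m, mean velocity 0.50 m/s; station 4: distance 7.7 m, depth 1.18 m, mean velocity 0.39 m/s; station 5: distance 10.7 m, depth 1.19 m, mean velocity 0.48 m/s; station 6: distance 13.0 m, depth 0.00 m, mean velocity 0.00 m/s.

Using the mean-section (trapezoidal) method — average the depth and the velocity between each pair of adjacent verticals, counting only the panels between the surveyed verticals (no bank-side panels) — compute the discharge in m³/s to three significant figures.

4.37 m³/s

Panel 1-2: Δb = 3.6 m, d̄ = (0.00+0.88)/2 = 0.44, v̄ = (0.00+0.37)/2 = 0.185 → q = 3.6×0.44×0.185 = 0.2930 m³/s
Panel 2-3: Δb = 2 m, d̄ = (0.88+1.40)/2 = 1.14, v̄ = (0.37+0.50)/2 = 0.435 → q = 2×1.14×0.435 = 0.9918 m³/s
Panel 3-4: Δb = 2.1 m, d̄ = (1.40+1.18)/2 = 1.29, v̄ = (0.50+0.39)/2 = 0.445 → q = 2.1×1.29×0.445 = 1.206 m³/s
Panel 4-5: Δb = 3 m, d̄ = (1.18+1.19)/2 = 1.185, v̄ = (0.39+0.48)/2 = 0.435 → q = 3×1.185×0.435 = 1.546 m³/s
Panel 5-6: Δb = 2.3 m, d̄ = (1.19+0.00)/2 = 0.595, v̄ = (0.48+0.00)/2 = 0.24 → q = 2.3×0.595×0.24 = 0.3284 m³/s
Q = Σ q = 4.365 m³/s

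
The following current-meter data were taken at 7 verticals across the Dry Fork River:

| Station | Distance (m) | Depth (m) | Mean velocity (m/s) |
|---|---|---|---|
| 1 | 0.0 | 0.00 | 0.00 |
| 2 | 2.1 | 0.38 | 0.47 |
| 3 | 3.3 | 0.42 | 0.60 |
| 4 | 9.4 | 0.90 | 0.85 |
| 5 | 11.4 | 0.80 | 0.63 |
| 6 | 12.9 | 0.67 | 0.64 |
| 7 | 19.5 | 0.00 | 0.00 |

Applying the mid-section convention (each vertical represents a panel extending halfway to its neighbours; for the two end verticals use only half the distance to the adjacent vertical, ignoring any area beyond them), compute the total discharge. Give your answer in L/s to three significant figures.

w_2 = (3.3 − 0.0)/2 = 1.65 m; q_2 = 0.47 × 0.38 × 1.65 = 0.2947 m³/s
w_3 = (9.4 − 2.1)/2 = 3.65 m; q_3 = 0.60 × 0.42 × 3.65 = 0.9198 m³/s
w_4 = (11.4 − 3.3)/2 = 4.05 m; q_4 = 0.85 × 0.90 × 4.05 = 3.098 m³/s
w_5 = (12.9 − 9.4)/2 = 1.75 m; q_5 = 0.63 × 0.80 × 1.75 = 0.8820 m³/s
w_6 = (19.5 − 11.4)/2 = 4.05 m; q_6 = 0.64 × 0.67 × 4.05 = 1.737 m³/s
Stations 1, 7 contribute zero (depth or velocity is 0).
Q = Σ qᵢ = 6.931 m³/s
= 6.931 × 1000 = 6931 L/s

6930 L/s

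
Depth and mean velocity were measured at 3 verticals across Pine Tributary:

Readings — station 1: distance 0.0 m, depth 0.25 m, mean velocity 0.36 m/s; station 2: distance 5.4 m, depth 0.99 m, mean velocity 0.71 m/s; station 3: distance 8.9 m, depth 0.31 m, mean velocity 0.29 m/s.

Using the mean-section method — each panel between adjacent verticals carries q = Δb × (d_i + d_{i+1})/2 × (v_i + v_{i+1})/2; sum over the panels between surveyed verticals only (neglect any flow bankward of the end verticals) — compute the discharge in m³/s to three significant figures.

2.93 m³/s

Panel 1-2: Δb = 5.4 m, d̄ = (0.25+0.99)/2 = 0.62, v̄ = (0.36+0.71)/2 = 0.535 → q = 5.4×0.62×0.535 = 1.791 m³/s
Panel 2-3: Δb = 3.5 m, d̄ = (0.99+0.31)/2 = 0.65, v̄ = (0.71+0.29)/2 = 0.5 → q = 3.5×0.65×0.5 = 1.138 m³/s
Q = Σ q = 2.929 m³/s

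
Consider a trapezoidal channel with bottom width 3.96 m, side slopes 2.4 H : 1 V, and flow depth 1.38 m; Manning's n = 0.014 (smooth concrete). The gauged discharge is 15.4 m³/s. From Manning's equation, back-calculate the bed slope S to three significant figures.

A = (b + z·y)·y = (3.96 + 2.4×1.38)×1.38 = 10.04 m²
P = b + 2y√(1+z²) = 3.96 + 2×1.38×√(1+2.4²) = 11.14 m
R = A/P = 10.04/11.14 = 0.9012 m
S = (Q·n / (1·A·R^(2/3)))² = (15.4×0.014 / (1×10.04×0.9330))² = 0.0005303

0.000530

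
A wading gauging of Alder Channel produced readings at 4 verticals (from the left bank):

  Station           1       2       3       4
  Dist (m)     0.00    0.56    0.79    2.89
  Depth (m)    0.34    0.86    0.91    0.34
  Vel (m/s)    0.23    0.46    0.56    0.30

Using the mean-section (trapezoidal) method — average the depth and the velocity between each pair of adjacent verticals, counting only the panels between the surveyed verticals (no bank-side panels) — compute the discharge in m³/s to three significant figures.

0.784 m³/s

Panel 1-2: Δb = 0.56 m, d̄ = (0.34+0.86)/2 = 0.6, v̄ = (0.23+0.46)/2 = 0.345 → q = 0.56×0.6×0.345 = 0.1159 m³/s
Panel 2-3: Δb = 0.23 m, d̄ = (0.86+0.91)/2 = 0.885, v̄ = (0.46+0.56)/2 = 0.51 → q = 0.23×0.885×0.51 = 0.1038 m³/s
Panel 3-4: Δb = 2.1 m, d̄ = (0.91+0.34)/2 = 0.625, v̄ = (0.56+0.30)/2 = 0.43 → q = 2.1×0.625×0.43 = 0.5644 m³/s
Q = Σ q = 0.7841 m³/s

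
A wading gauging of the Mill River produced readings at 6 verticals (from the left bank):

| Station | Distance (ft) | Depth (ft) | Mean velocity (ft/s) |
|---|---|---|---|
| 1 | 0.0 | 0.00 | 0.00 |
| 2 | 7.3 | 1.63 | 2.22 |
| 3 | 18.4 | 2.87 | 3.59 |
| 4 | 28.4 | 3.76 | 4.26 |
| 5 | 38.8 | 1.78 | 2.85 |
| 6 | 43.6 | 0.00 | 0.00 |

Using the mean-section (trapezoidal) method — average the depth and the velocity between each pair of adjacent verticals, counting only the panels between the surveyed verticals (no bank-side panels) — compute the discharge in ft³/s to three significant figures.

318 ft³/s

Panel 1-2: Δb = 7.3 ft, d̄ = (0.00+1.63)/2 = 0.815, v̄ = (0.00+2.22)/2 = 1.11 → q = 7.3×0.815×1.11 = 6.604 ft³/s
Panel 2-3: Δb = 11.1 ft, d̄ = (1.63+2.87)/2 = 2.25, v̄ = (2.22+3.59)/2 = 2.905 → q = 11.1×2.25×2.905 = 72.55 ft³/s
Panel 3-4: Δb = 10 ft, d̄ = (2.87+3.76)/2 = 3.315, v̄ = (3.59+4.26)/2 = 3.925 → q = 10×3.315×3.925 = 130.1 ft³/s
Panel 4-5: Δb = 10.4 ft, d̄ = (3.76+1.78)/2 = 2.77, v̄ = (4.26+2.85)/2 = 3.555 → q = 10.4×2.77×3.555 = 102.4 ft³/s
Panel 5-6: Δb = 4.8 ft, d̄ = (1.78+0.00)/2 = 0.89, v̄ = (2.85+0.00)/2 = 1.425 → q = 4.8×0.89×1.425 = 6.088 ft³/s
Q = Σ q = 317.8 ft³/s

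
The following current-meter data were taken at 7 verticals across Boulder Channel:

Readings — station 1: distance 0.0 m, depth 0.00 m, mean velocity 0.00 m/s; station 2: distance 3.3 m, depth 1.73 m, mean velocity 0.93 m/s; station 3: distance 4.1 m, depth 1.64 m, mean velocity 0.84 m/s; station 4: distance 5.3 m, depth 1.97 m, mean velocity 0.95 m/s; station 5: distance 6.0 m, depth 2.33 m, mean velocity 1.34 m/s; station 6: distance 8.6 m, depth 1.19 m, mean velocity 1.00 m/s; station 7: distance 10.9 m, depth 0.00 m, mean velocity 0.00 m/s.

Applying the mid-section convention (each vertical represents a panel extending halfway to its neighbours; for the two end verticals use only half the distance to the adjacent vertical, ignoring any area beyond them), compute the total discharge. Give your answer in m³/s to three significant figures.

w_2 = (4.1 − 0.0)/2 = 2.05 m; q_2 = 0.93 × 1.73 × 2.05 = 3.298 m³/s
w_3 = (5.3 − 3.3)/2 = 1 m; q_3 = 0.84 × 1.64 × 1 = 1.378 m³/s
w_4 = (6.0 − 4.1)/2 = 0.95 m; q_4 = 0.95 × 1.97 × 0.95 = 1.778 m³/s
w_5 = (8.6 − 5.3)/2 = 1.65 m; q_5 = 1.34 × 2.33 × 1.65 = 5.152 m³/s
w_6 = (10.9 − 6.0)/2 = 2.45 m; q_6 = 1.00 × 1.19 × 2.45 = 2.916 m³/s
Stations 1, 7 contribute zero (depth or velocity is 0).
Q = Σ qᵢ = 14.52 m³/s

14.5 m³/s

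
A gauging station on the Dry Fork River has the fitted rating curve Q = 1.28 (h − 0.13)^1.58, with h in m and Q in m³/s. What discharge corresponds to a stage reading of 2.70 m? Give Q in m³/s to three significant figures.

Q = 1.28 × (2.70 − 0.13)^1.58 = 1.28 × 2.57^1.58 = 5.687 m³/s

5.69 m³/s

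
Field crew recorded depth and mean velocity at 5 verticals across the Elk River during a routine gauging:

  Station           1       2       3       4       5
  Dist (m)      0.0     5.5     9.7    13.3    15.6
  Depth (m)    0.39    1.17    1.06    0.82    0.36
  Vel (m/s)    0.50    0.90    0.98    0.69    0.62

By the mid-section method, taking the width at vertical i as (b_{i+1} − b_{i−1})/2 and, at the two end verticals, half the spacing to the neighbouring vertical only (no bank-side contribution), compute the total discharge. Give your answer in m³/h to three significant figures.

41800 m³/h

w_1 = (5.5 − 0.0)/2 = 2.75 m; q_1 = 0.50 × 0.39 × 2.75 = 0.5363 m³/s
w_2 = (9.7 − 0.0)/2 = 4.85 m; q_2 = 0.90 × 1.17 × 4.85 = 5.107 m³/s
w_3 = (13.3 − 5.5)/2 = 3.9 m; q_3 = 0.98 × 1.06 × 3.9 = 4.051 m³/s
w_4 = (15.6 − 9.7)/2 = 2.95 m; q_4 = 0.69 × 0.82 × 2.95 = 1.669 m³/s
w_5 = (15.6 − 13.3)/2 = 1.15 m; q_5 = 0.62 × 0.36 × 1.15 = 0.2567 m³/s
Q = Σ qᵢ = 11.62 m³/s
= 11.62 × 3600 = 41830 m³/h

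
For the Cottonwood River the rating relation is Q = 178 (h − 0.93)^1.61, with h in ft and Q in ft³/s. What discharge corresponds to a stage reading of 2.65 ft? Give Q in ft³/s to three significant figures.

426 ft³/s

Q = 178 × (2.65 − 0.93)^1.61 = 178 × 1.72^1.61 = 426.2 ft³/s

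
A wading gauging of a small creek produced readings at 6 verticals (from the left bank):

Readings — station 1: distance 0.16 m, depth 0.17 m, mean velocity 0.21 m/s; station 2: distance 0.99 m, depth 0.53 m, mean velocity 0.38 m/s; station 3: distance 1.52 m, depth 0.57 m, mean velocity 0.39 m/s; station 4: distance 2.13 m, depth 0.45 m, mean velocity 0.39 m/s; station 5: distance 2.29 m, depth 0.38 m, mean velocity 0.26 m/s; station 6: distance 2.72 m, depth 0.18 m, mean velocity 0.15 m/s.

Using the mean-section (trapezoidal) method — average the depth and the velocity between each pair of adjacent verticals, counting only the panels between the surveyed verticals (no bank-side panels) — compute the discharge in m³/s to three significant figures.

0.366 m³/s

Panel 1-2: Δb = 0.83 m, d̄ = (0.17+0.53)/2 = 0.35, v̄ = (0.21+0.38)/2 = 0.295 → q = 0.83×0.35×0.295 = 0.08570 m³/s
Panel 2-3: Δb = 0.53 m, d̄ = (0.53+0.57)/2 = 0.55, v̄ = (0.38+0.39)/2 = 0.385 → q = 0.53×0.55×0.385 = 0.1122 m³/s
Panel 3-4: Δb = 0.61 m, d̄ = (0.57+0.45)/2 = 0.51, v̄ = (0.39+0.39)/2 = 0.39 → q = 0.61×0.51×0.39 = 0.1213 m³/s
Panel 4-5: Δb = 0.16 m, d̄ = (0.45+0.38)/2 = 0.415, v̄ = (0.39+0.26)/2 = 0.325 → q = 0.16×0.415×0.325 = 0.02158 m³/s
Panel 5-6: Δb = 0.43 m, d̄ = (0.38+0.18)/2 = 0.28, v̄ = (0.26+0.15)/2 = 0.205 → q = 0.43×0.28×0.205 = 0.02468 m³/s
Q = Σ q = 0.3655 m³/s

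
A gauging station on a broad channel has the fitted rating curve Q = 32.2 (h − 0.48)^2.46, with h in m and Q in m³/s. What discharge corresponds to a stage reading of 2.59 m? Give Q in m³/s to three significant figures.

Q = 32.2 × (2.59 − 0.48)^2.46 = 32.2 × 2.11^2.46 = 202.1 m³/s

202 m³/s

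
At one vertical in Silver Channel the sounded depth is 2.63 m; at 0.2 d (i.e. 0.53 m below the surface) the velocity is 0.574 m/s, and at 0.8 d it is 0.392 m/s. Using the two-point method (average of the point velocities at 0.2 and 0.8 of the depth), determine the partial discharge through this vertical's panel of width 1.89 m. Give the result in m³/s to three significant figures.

v̄ = (0.574 + 0.392) / 2 = 0.4830 m/s
q = v̄ × d × w = 0.4830 × 2.63 × 1.89 = 2.401 m³/s

2.40 m³/s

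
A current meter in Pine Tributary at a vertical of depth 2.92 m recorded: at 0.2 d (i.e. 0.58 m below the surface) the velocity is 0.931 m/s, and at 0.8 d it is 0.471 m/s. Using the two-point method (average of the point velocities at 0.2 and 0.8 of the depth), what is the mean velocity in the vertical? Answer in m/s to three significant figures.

v̄ = (0.931 + 0.471) / 2 = 0.7010 m/s

0.701 m/s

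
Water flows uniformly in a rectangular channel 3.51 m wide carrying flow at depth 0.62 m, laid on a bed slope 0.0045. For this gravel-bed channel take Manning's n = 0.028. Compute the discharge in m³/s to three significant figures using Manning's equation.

A = b·y = 3.51 × 0.62 = 2.176 m²
P = b + 2y = 3.51 + 2×0.62 = 4.750 m
R = A/P = 2.176/4.750 = 0.4581 m
Q = (1/n)·A·R^(2/3)·S^(1/2) = (1/0.028) × 2.176 × 0.4581^(2/3) × 0.0045^(1/2) = 3.098 m³/s

3.10 m³/s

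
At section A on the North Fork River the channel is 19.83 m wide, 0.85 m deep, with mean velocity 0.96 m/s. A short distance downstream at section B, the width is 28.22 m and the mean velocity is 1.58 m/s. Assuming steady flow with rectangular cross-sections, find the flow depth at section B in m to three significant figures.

0.363 m

Q = A₁V₁ = (19.83×0.85) × 0.96 = 16.18 m³/s
d₂ = Q/(b₂ V₂) = 16.18/(28.22×1.58) = 0.3629 m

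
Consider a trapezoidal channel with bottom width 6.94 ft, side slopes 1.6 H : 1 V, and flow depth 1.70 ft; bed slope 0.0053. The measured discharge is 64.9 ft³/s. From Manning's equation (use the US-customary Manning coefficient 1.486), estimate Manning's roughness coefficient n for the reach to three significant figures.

A = (b + z·y)·y = (6.94 + 1.6×1.70)×1.70 = 16.42 ft²
P = b + 2y√(1+z²) = 6.94 + 2×1.70×√(1+1.6²) = 13.36 ft
R = A/P = 16.42/13.36 = 1.230 ft
n = (1.486/Q)·A·R^(2/3)·S^(1/2) = (1.486/64.9) × 16.42 × 1.148 × 0.07280 = 0.03142

0.0314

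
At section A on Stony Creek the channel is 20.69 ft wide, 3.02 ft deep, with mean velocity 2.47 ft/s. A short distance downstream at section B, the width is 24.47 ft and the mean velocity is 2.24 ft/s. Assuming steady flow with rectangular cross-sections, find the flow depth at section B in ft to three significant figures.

Q = A₁V₁ = (20.69×3.02) × 2.47 = 154.3 ft³/s
d₂ = Q/(b₂ V₂) = 154.3/(24.47×2.24) = 2.816 ft

2.82 ft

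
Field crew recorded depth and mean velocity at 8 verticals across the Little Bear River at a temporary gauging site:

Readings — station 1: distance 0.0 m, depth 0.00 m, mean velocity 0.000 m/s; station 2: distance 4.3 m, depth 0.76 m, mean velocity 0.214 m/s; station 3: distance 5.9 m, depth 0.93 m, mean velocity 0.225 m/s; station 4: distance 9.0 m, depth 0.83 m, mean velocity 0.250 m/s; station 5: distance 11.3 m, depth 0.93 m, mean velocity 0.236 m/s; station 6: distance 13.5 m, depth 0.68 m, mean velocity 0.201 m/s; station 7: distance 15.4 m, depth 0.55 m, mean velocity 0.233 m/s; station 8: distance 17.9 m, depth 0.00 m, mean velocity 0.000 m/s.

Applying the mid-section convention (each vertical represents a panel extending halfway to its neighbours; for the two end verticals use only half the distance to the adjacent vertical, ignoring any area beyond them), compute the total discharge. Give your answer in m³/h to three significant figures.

w_2 = (5.9 − 0.0)/2 = 2.95 m; q_2 = 0.214 × 0.76 × 2.95 = 0.4798 m³/s
w_3 = (9.0 − 4.3)/2 = 2.35 m; q_3 = 0.225 × 0.93 × 2.35 = 0.4917 m³/s
w_4 = (11.3 − 5.9)/2 = 2.7 m; q_4 = 0.250 × 0.83 × 2.7 = 0.5603 m³/s
w_5 = (13.5 − 9.0)/2 = 2.25 m; q_5 = 0.236 × 0.93 × 2.25 = 0.4938 m³/s
w_6 = (15.4 − 11.3)/2 = 2.05 m; q_6 = 0.201 × 0.68 × 2.05 = 0.2802 m³/s
w_7 = (17.9 − 13.5)/2 = 2.2 m; q_7 = 0.233 × 0.55 × 2.2 = 0.2819 m³/s
Stations 1, 8 contribute zero (depth or velocity is 0).
Q = Σ qᵢ = 2.588 m³/s
= 2.588 × 3600 = 9316 m³/h

9320 m³/h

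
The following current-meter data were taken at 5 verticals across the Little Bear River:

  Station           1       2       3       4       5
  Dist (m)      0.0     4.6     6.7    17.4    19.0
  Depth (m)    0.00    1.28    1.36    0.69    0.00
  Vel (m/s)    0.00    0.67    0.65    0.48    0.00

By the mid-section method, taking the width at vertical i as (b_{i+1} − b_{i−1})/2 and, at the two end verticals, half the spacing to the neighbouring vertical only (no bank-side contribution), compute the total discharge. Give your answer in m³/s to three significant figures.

w_2 = (6.7 − 0.0)/2 = 3.35 m; q_2 = 0.67 × 1.28 × 3.35 = 2.873 m³/s
w_3 = (17.4 − 4.6)/2 = 6.4 m; q_3 = 0.65 × 1.36 × 6.4 = 5.658 m³/s
w_4 = (19.0 − 6.7)/2 = 6.15 m; q_4 = 0.48 × 0.69 × 6.15 = 2.037 m³/s
Stations 1, 5 contribute zero (depth or velocity is 0).
Q = Σ qᵢ = 10.57 m³/s

10.6 m³/s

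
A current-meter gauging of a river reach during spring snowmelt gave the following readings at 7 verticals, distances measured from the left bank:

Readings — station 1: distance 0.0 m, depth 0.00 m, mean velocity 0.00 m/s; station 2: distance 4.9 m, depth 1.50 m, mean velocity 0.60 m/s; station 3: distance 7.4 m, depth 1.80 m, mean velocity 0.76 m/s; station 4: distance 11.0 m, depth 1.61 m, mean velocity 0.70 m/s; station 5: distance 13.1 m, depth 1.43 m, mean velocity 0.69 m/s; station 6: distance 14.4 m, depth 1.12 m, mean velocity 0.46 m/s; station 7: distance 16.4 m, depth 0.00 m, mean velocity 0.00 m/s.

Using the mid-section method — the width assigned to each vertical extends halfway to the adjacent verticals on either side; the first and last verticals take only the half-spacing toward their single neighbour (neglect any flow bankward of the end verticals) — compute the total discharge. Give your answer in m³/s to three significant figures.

13.2 m³/s

w_2 = (7.4 − 0.0)/2 = 3.7 m; q_2 = 0.60 × 1.50 × 3.7 = 3.330 m³/s
w_3 = (11.0 − 4.9)/2 = 3.05 m; q_3 = 0.76 × 1.80 × 3.05 = 4.172 m³/s
w_4 = (13.1 − 7.4)/2 = 2.85 m; q_4 = 0.70 × 1.61 × 2.85 = 3.212 m³/s
w_5 = (14.4 − 11.0)/2 = 1.7 m; q_5 = 0.69 × 1.43 × 1.7 = 1.677 m³/s
w_6 = (16.4 − 13.1)/2 = 1.65 m; q_6 = 0.46 × 1.12 × 1.65 = 0.8501 m³/s
Stations 1, 7 contribute zero (depth or velocity is 0).
Q = Σ qᵢ = 13.24 m³/s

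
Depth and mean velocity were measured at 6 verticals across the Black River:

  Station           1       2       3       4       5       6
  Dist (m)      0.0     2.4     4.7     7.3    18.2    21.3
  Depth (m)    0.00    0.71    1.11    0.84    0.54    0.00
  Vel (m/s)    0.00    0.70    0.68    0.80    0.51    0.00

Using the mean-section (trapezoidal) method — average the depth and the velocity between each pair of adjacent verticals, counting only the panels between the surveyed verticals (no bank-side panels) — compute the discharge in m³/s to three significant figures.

Panel 1-2: Δb = 2.4 m, d̄ = (0.00+0.71)/2 = 0.355, v̄ = (0.00+0.70)/2 = 0.35 → q = 2.4×0.355×0.35 = 0.2982 m³/s
Panel 2-3: Δb = 2.3 m, d̄ = (0.71+1.11)/2 = 0.91, v̄ = (0.70+0.68)/2 = 0.69 → q = 2.3×0.91×0.69 = 1.444 m³/s
Panel 3-4: Δb = 2.6 m, d̄ = (1.11+0.84)/2 = 0.975, v̄ = (0.68+0.80)/2 = 0.74 → q = 2.6×0.975×0.74 = 1.876 m³/s
Panel 4-5: Δb = 10.9 m, d̄ = (0.84+0.54)/2 = 0.69, v̄ = (0.80+0.51)/2 = 0.655 → q = 10.9×0.69×0.655 = 4.926 m³/s
Panel 5-6: Δb = 3.1 m, d̄ = (0.54+0.00)/2 = 0.27, v̄ = (0.51+0.00)/2 = 0.255 → q = 3.1×0.27×0.255 = 0.2134 m³/s
Q = Σ q = 8.758 m³/s

8.76 m³/s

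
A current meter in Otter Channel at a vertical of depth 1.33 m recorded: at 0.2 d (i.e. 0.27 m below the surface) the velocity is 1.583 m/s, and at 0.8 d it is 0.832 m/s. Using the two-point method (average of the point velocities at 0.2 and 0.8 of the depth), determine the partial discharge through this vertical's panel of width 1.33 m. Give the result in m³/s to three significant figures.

v̄ = (1.583 + 0.832) / 2 = 1.208 m/s
q = v̄ × d × w = 1.208 × 1.33 × 1.33 = 2.136 m³/s

2.14 m³/s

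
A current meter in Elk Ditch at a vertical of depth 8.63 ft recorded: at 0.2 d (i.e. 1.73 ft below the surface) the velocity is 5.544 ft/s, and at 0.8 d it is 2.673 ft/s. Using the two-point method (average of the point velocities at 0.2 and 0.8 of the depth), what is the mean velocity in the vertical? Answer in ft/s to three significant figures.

4.11 ft/s

v̄ = (5.544 + 2.673) / 2 = 4.109 ft/s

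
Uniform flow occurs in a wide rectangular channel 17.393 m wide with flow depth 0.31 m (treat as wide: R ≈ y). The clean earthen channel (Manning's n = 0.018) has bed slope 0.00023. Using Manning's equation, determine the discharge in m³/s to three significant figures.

A = b·y = 17.393 × 0.31 = 5.392 m²
Wide channel: R ≈ y = 0.31 m
Q = (1/n)·A·R^(2/3)·S^(1/2) = (1/0.018) × 5.392 × 0.3100^(2/3) × 0.00023^(1/2) = 2.081 m³/s

2.08 m³/s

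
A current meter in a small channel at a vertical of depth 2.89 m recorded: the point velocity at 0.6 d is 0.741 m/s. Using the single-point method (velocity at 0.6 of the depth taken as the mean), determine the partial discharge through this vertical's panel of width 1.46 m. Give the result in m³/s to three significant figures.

v̄ = v₀.₆ = 0.741 m/s
q = v̄ × d × w = 0.7410 × 2.89 × 1.46 = 3.127 m³/s

3.13 m³/s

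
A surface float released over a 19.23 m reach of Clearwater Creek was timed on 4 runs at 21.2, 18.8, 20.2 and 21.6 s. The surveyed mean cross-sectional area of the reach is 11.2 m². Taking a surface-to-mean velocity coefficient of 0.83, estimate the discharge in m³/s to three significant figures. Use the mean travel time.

8.74 m³/s

t̄ = (21.2 + 18.8 + 20.2 + 21.6) / 4 = 20.45 s
v_surface = L / t̄ = 19.23 / 20.45 = 0.9403 m/s
v_mean = 0.83 × 0.9403 = 0.7805 m/s
Q = A × v_mean = 11.2 × 0.7805 = 8.741 m³/s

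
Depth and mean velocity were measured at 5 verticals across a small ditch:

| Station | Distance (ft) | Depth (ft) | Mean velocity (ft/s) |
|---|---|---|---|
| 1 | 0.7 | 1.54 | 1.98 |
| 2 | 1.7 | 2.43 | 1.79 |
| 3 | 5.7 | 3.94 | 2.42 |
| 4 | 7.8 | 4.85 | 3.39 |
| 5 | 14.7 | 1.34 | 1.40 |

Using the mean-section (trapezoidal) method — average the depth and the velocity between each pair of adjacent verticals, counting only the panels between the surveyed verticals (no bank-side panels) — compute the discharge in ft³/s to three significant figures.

Panel 1-2: Δb = 1 ft, d̄ = (1.54+2.43)/2 = 1.985, v̄ = (1.98+1.79)/2 = 1.885 → q = 1×1.985×1.885 = 3.742 ft³/s
Panel 2-3: Δb = 4 ft, d̄ = (2.43+3.94)/2 = 3.185, v̄ = (1.79+2.42)/2 = 2.105 → q = 4×3.185×2.105 = 26.82 ft³/s
Panel 3-4: Δb = 2.1 ft, d̄ = (3.94+4.85)/2 = 4.395, v̄ = (2.42+3.39)/2 = 2.905 → q = 2.1×4.395×2.905 = 26.81 ft³/s
Panel 4-5: Δb = 6.9 ft, d̄ = (4.85+1.34)/2 = 3.095, v̄ = (3.39+1.40)/2 = 2.395 → q = 6.9×3.095×2.395 = 51.15 ft³/s
Q = Σ q = 108.5 ft³/s

109 ft³/s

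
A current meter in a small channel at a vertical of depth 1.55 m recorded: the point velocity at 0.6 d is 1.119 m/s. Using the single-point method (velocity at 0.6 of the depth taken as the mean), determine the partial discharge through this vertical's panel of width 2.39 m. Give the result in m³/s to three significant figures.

v̄ = v₀.₆ = 1.119 m/s
q = v̄ × d × w = 1.119 × 1.55 × 2.39 = 4.145 m³/s

4.15 m³/s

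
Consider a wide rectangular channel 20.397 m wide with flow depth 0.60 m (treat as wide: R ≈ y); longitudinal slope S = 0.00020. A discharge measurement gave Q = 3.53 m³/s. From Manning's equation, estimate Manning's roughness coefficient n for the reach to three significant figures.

A = b·y = 20.397 × 0.60 = 12.24 m²
Wide channel: R ≈ y = 0.60 m
n = (1/Q)·A·R^(2/3)·S^(1/2) = (1/3.53) × 12.24 × 0.7114 × 0.01414 = 0.03488

0.0349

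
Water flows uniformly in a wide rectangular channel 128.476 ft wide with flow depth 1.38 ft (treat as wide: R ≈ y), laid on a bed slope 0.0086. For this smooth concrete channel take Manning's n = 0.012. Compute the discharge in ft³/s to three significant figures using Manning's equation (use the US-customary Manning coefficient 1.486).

A = b·y = 128.476 × 1.38 = 177.3 ft²
Wide channel: R ≈ y = 1.38 ft
Q = (1.486/n)·A·R^(2/3)·S^(1/2) = (1.486/0.012) × 177.3 × 1.380^(2/3) × 0.0086^(1/2) = 2524 ft³/s

2520 ft³/s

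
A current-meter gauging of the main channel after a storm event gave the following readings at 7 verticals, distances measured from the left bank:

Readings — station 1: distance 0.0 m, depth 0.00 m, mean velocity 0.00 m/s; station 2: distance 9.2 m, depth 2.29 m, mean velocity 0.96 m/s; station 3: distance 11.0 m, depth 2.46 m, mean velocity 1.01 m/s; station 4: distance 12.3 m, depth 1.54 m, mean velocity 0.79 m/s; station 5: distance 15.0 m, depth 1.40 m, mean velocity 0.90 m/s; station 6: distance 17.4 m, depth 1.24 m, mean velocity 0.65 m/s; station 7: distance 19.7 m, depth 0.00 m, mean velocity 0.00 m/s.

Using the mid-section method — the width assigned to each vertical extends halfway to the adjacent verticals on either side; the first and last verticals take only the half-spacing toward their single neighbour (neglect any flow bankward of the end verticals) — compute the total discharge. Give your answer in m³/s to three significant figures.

23.5 m³/s

w_2 = (11.0 − 0.0)/2 = 5.5 m; q_2 = 0.96 × 2.29 × 5.5 = 12.09 m³/s
w_3 = (12.3 − 9.2)/2 = 1.55 m; q_3 = 1.01 × 2.46 × 1.55 = 3.851 m³/s
w_4 = (15.0 − 11.0)/2 = 2 m; q_4 = 0.79 × 1.54 × 2 = 2.433 m³/s
w_5 = (17.4 − 12.3)/2 = 2.55 m; q_5 = 0.90 × 1.40 × 2.55 = 3.213 m³/s
w_6 = (19.7 − 15.0)/2 = 2.35 m; q_6 = 0.65 × 1.24 × 2.35 = 1.894 m³/s
Stations 1, 7 contribute zero (depth or velocity is 0).
Q = Σ qᵢ = 23.48 m³/s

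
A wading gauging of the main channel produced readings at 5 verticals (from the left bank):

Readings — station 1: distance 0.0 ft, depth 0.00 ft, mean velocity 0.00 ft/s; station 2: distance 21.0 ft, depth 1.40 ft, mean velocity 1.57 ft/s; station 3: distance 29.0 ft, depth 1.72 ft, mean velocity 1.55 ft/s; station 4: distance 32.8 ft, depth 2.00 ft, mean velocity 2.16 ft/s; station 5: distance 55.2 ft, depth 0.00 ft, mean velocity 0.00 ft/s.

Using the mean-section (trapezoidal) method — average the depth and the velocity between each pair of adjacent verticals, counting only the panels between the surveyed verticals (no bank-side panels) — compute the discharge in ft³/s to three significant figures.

Panel 1-2: Δb = 21 ft, d̄ = (0.00+1.40)/2 = 0.7, v̄ = (0.00+1.57)/2 = 0.785 → q = 21×0.7×0.785 = 11.54 ft³/s
Panel 2-3: Δb = 8 ft, d̄ = (1.40+1.72)/2 = 1.56, v̄ = (1.57+1.55)/2 = 1.56 → q = 8×1.56×1.56 = 19.47 ft³/s
Panel 3-4: Δb = 3.8 ft, d̄ = (1.72+2.00)/2 = 1.86, v̄ = (1.55+2.16)/2 = 1.855 → q = 3.8×1.86×1.855 = 13.11 ft³/s
Panel 4-5: Δb = 22.4 ft, d̄ = (2.00+0.00)/2 = 1, v̄ = (2.16+0.00)/2 = 1.08 → q = 22.4×1×1.08 = 24.19 ft³/s
Q = Σ q = 68.31 ft³/s

68.3 ft³/s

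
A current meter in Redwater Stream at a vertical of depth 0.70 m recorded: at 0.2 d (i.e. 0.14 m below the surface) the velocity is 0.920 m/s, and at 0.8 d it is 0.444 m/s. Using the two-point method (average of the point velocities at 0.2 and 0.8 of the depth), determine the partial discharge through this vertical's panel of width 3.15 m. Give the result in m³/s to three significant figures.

v̄ = (0.920 + 0.444) / 2 = 0.6820 m/s
q = v̄ × d × w = 0.6820 × 0.70 × 3.15 = 1.504 m³/s

1.50 m³/s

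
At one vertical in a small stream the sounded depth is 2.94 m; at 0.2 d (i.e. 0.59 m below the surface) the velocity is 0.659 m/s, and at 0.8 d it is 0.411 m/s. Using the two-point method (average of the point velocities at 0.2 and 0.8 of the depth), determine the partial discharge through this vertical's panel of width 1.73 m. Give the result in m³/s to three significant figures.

v̄ = (0.659 + 0.411) / 2 = 0.5350 m/s
q = v̄ × d × w = 0.5350 × 2.94 × 1.73 = 2.721 m³/s

2.72 m³/s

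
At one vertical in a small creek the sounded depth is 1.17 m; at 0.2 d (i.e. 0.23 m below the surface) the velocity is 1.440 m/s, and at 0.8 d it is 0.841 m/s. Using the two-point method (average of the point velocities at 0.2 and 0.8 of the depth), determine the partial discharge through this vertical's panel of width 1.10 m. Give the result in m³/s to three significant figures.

v̄ = (1.440 + 0.841) / 2 = 1.141 m/s
q = v̄ × d × w = 1.141 × 1.17 × 1.10 = 1.468 m³/s

1.47 m³/s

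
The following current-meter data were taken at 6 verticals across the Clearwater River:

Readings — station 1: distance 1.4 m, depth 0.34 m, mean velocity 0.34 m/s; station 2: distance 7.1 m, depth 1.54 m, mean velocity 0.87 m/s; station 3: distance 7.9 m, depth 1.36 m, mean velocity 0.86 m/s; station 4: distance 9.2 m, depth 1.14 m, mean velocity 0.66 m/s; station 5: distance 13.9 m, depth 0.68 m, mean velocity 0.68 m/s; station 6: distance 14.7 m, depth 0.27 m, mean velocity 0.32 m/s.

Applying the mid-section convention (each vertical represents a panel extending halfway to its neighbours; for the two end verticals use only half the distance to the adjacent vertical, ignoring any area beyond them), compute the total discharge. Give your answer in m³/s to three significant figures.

w_1 = (7.1 − 1.4)/2 = 2.85 m; q_1 = 0.34 × 0.34 × 2.85 = 0.3295 m³/s
w_2 = (7.9 − 1.4)/2 = 3.25 m; q_2 = 0.87 × 1.54 × 3.25 = 4.354 m³/s
w_3 = (9.2 − 7.1)/2 = 1.05 m; q_3 = 0.86 × 1.36 × 1.05 = 1.228 m³/s
w_4 = (13.9 − 7.9)/2 = 3 m; q_4 = 0.66 × 1.14 × 3 = 2.257 m³/s
w_5 = (14.7 − 9.2)/2 = 2.75 m; q_5 = 0.68 × 0.68 × 2.75 = 1.272 m³/s
w_6 = (14.7 − 13.9)/2 = 0.4 m; q_6 = 0.32 × 0.27 × 0.4 = 0.03456 m³/s
Q = Σ qᵢ = 9.475 m³/s

9.48 m³/s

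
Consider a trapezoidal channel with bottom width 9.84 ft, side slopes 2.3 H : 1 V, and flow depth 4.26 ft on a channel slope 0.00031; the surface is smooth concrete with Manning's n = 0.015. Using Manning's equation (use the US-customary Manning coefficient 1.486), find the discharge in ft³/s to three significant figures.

282 ft³/s

A = (b + z·y)·y = (9.84 + 2.3×4.26)×4.26 = 83.66 ft²
P = b + 2y√(1+z²) = 9.84 + 2×4.26×√(1+2.3²) = 31.21 ft
R = A/P = 83.66/31.21 = 2.681 ft
Q = (1.486/n)·A·R^(2/3)·S^(1/2) = (1.486/0.015) × 83.66 × 2.681^(2/3) × 0.00031^(1/2) = 281.6 ft³/s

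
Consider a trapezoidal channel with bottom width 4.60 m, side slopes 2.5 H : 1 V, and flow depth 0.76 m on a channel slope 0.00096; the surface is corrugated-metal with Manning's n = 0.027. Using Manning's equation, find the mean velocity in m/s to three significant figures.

0.787 m/s

A = (b + z·y)·y = (4.60 + 2.5×0.76)×0.76 = 4.940 m²
P = b + 2y√(1+z²) = 4.60 + 2×0.76×√(1+2.5²) = 8.693 m
R = A/P = 4.940/8.693 = 0.5683 m
Q = (1/n)·A·R^(2/3)·S^(1/2) = (1/0.027) × 4.940 × 0.5683^(2/3) × 0.00096^(1/2) = 3.889 m³/s
V = Q/A = 3.889/4.940 = 0.7873 m/s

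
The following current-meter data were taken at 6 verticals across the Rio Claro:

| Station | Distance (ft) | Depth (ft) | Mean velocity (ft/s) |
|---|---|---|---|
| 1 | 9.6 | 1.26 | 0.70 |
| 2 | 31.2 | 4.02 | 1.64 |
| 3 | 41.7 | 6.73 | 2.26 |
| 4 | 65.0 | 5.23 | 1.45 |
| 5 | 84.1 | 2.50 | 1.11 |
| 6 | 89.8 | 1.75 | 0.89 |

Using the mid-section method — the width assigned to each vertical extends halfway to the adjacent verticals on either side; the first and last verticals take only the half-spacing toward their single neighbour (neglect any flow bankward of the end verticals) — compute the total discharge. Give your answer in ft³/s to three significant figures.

w_1 = (31.2 − 9.6)/2 = 10.8 ft; q_1 = 0.70 × 1.26 × 10.8 = 9.526 ft³/s
w_2 = (41.7 − 9.6)/2 = 16.05 ft; q_2 = 1.64 × 4.02 × 16.05 = 105.8 ft³/s
w_3 = (65.0 − 31.2)/2 = 16.9 ft; q_3 = 2.26 × 6.73 × 16.9 = 257.0 ft³/s
w_4 = (84.1 − 41.7)/2 = 21.2 ft; q_4 = 1.45 × 5.23 × 21.2 = 160.8 ft³/s
w_5 = (89.8 − 65.0)/2 = 12.4 ft; q_5 = 1.11 × 2.50 × 12.4 = 34.41 ft³/s
w_6 = (89.8 − 84.1)/2 = 2.85 ft; q_6 = 0.89 × 1.75 × 2.85 = 4.439 ft³/s
Q = Σ qᵢ = 572.0 ft³/s

572 ft³/s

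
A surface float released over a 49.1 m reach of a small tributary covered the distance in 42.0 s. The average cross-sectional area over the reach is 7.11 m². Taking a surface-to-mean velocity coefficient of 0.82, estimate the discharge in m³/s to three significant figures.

v_surface = L / t̄ = 49.1 / 42 = 1.169 m/s
v_mean = 0.82 × 1.169 = 0.9586 m/s
Q = A × v_mean = 7.11 × 0.9586 = 6.816 m³/s

6.82 m³/s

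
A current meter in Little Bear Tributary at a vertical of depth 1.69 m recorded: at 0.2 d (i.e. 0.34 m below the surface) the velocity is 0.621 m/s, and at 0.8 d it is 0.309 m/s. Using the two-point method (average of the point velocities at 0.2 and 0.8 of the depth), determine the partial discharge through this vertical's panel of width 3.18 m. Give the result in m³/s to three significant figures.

2.50 m³/s

v̄ = (0.621 + 0.309) / 2 = 0.4650 m/s
q = v̄ × d × w = 0.4650 × 1.69 × 3.18 = 2.499 m³/s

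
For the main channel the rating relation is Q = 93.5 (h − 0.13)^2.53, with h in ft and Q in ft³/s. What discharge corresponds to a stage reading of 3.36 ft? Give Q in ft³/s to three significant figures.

1820 ft³/s

Q = 93.5 × (3.36 − 0.13)^2.53 = 93.5 × 3.23^2.53 = 1816 ft³/s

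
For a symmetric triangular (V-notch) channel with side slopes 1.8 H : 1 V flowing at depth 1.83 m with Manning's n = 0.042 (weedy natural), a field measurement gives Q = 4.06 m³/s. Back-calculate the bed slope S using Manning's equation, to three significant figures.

A = z·y² = 1.8×1.83² = 6.028 m²
P = 2y√(1+z²) = 2×1.83×√(1+1.8²) = 7.536 m
R = A/P = 6.028/7.536 = 0.7999 m
S = (Q·n / (1·A·R^(2/3)))² = (4.06×0.042 / (1×6.028×0.8617))² = 0.001078

0.00108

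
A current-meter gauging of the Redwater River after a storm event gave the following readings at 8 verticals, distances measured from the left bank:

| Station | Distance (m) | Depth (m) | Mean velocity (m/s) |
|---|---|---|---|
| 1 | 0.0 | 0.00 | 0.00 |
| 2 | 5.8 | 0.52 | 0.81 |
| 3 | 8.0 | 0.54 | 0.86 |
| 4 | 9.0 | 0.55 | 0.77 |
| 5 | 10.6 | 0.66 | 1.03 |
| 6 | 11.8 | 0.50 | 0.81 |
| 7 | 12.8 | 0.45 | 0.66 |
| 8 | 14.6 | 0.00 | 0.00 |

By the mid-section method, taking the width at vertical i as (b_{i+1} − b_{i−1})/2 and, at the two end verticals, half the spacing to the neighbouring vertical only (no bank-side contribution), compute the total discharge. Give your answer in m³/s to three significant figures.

4.79 m³/s

w_2 = (8.0 − 0.0)/2 = 4 m; q_2 = 0.81 × 0.52 × 4 = 1.685 m³/s
w_3 = (9.0 − 5.8)/2 = 1.6 m; q_3 = 0.86 × 0.54 × 1.6 = 0.7430 m³/s
w_4 = (10.6 − 8.0)/2 = 1.3 m; q_4 = 0.77 × 0.55 × 1.3 = 0.5506 m³/s
w_5 = (11.8 − 9.0)/2 = 1.4 m; q_5 = 1.03 × 0.66 × 1.4 = 0.9517 m³/s
w_6 = (12.8 − 10.6)/2 = 1.1 m; q_6 = 0.81 × 0.50 × 1.1 = 0.4455 m³/s
w_7 = (14.6 − 11.8)/2 = 1.4 m; q_7 = 0.66 × 0.45 × 1.4 = 0.4158 m³/s
Stations 1, 8 contribute zero (depth or velocity is 0).
Q = Σ qᵢ = 4.791 m³/s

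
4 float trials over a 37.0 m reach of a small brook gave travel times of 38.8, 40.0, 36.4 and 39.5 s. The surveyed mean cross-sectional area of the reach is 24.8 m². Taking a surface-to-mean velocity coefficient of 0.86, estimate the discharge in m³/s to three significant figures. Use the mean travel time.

t̄ = (38.8 + 40.0 + 36.4 + 39.5) / 4 = 38.675 s
v_surface = L / t̄ = 37.0 / 38.675 = 0.9567 m/s
v_mean = 0.86 × 0.9567 = 0.8228 m/s
Q = A × v_mean = 24.8 × 0.8228 = 20.40 m³/s

20.4 m³/s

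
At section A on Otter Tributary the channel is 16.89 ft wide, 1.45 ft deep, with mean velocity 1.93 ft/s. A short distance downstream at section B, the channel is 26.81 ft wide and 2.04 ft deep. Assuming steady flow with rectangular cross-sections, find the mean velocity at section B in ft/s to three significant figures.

0.864 ft/s

Q = A₁V₁ = (16.89×1.45) × 1.93 = 47.27 ft³/s
A₂ = 26.81 × 2.04 = 54.69 ft²
V₂ = Q/A₂ = 47.27/54.69 = 0.8642 ft/s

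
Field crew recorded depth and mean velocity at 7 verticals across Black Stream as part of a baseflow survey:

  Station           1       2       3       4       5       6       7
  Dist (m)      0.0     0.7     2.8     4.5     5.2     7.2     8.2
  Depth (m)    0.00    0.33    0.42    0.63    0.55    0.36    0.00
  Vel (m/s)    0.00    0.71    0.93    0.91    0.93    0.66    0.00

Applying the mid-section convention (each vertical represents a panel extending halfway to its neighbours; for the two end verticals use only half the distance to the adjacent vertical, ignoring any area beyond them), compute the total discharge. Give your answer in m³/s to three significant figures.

2.81 m³/s

w_2 = (2.8 − 0.0)/2 = 1.4 m; q_2 = 0.71 × 0.33 × 1.4 = 0.3280 m³/s
w_3 = (4.5 − 0.7)/2 = 1.9 m; q_3 = 0.93 × 0.42 × 1.9 = 0.7421 m³/s
w_4 = (5.2 − 2.8)/2 = 1.2 m; q_4 = 0.91 × 0.63 × 1.2 = 0.6880 m³/s
w_5 = (7.2 − 4.5)/2 = 1.35 m; q_5 = 0.93 × 0.55 × 1.35 = 0.6905 m³/s
w_6 = (8.2 − 5.2)/2 = 1.5 m; q_6 = 0.66 × 0.36 × 1.5 = 0.3564 m³/s
Stations 1, 7 contribute zero (depth or velocity is 0).
Q = Σ qᵢ = 2.805 m³/s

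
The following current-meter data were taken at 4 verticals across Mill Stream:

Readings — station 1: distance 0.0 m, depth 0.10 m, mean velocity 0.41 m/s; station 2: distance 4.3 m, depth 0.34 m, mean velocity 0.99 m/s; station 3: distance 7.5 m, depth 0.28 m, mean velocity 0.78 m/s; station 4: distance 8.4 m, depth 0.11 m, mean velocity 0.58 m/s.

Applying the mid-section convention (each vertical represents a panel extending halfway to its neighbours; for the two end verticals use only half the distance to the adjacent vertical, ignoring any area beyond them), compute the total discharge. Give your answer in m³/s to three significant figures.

w_1 = (4.3 − 0.0)/2 = 2.15 m; q_1 = 0.41 × 0.10 × 2.15 = 0.08815 m³/s
w_2 = (7.5 − 0.0)/2 = 3.75 m; q_2 = 0.99 × 0.34 × 3.75 = 1.262 m³/s
w_3 = (8.4 − 4.3)/2 = 2.05 m; q_3 = 0.78 × 0.28 × 2.05 = 0.4477 m³/s
w_4 = (8.4 − 7.5)/2 = 0.45 m; q_4 = 0.58 × 0.11 × 0.45 = 0.02871 m³/s
Q = Σ qᵢ = 1.827 m³/s

1.83 m³/s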